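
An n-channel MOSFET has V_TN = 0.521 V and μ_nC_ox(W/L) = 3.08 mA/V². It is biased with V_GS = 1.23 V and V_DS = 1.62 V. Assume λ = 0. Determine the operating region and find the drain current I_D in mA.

V_ov = V_GS − V_TN = 1.23 − 0.521 = 0.709 V.
Since V_DS = 1.62 V ≥ V_ov = 0.709 V, the device is in saturation.
I_D = ½ k_n V_ov² = 0.5 × 3.08 × 0.709² = 0.774 mA.

Saturation; I_D = 0.774 mA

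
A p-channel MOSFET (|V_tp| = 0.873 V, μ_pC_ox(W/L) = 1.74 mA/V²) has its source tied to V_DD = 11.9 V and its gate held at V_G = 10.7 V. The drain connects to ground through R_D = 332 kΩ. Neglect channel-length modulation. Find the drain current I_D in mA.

V_SG = V_DD − V_G = 11.9 − 10.7 = 1.2 V, so V_ov = 1.2 − 0.873 = 0.327 V.
Assume saturation: I_D = ½ k_p V_ov² = 0.5 × 1.74 × 0.327² = 0.093 mA, giving V_SD = V_DD − I_D R_D = 11.9 − 0.093 × 332 = -19 V.
But -19 V < V_ov = 0.327 V, so the device is actually in triode.
In triode I_D = k_p[V_ov V_SD − ½ V_SD²] and I_D = (V_DD − V_SD)/R_D. Equating: 289 V_SD² − 189.9 V_SD + 11.9 = 0, giving V_SD = 0.0701 V (the root below V_ov).
I_D = (11.9 − 0.0701) / 332 = 0.0356 mA.

I_D = 0.0356 mA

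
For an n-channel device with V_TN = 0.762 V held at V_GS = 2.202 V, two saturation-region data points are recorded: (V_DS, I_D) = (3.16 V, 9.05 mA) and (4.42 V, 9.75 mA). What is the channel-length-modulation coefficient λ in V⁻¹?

λ = 0.0762 V⁻¹

With V_GS fixed, I_D ∝ (1 + λ V_DS) in saturation, so I_D2/I_D1 = (1 + λ V_DS2)/(1 + λ V_DS1).
9.75/9.05 = 1.077 = (1 + 4.42 λ)/(1 + 3.16 λ).
Solving: λ (I_D1 V_DS2 − I_D2 V_DS1) = I_D2 − I_D1, so λ = (9.75 − 9.05) / (9.05 × 4.42 − 9.75 × 3.16) = 0.7 / 9.19 = 0.0762 V⁻¹.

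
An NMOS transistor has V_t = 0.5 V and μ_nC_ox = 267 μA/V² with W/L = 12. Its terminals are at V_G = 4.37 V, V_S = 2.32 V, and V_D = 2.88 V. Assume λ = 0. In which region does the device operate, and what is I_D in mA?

Triode; I_D = 2.28 mA

V_GS = V_G − V_S = 4.37 − 2.32 = 2.05 V; V_DS = V_D − V_S = 2.88 − 2.32 = 0.56 V.
k_n = μ_nC_ox · (W/L) = 3.204 mA/V².
V_ov = V_GS − V_t = 2.05 − 0.5 = 1.55 V.
Since V_DS = 0.56 V < V_ov = 1.55 V, the device is in the triode region.
I_D = k_n [V_ov · V_DS − ½ V_DS²] = 3.204 × [1.55 × 0.56 − 0.5 × 0.56²] = 2.28 mA.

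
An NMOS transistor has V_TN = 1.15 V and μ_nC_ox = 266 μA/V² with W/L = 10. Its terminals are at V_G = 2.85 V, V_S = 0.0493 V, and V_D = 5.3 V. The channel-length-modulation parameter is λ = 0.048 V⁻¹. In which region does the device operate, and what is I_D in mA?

Saturation; I_D = 4.54 mA

V_GS = V_G − V_S = 2.85 − 0.0493 = 2.8 V; V_DS = V_D − V_S = 5.3 − 0.0493 = 5.25 V.
k_n = μ_nC_ox · (W/L) = 2.66 mA/V².
V_ov = V_GS − V_TN = 2.8 − 1.15 = 1.65 V.
Since V_DS = 5.25 V ≥ V_ov = 1.65 V, the device is in saturation.
I_D = ½ k_n V_ov² (1 + λ V_DS) = 0.5 × 2.66 × 1.65² × (1 + 0.048 × 5.25) = 4.54 mA.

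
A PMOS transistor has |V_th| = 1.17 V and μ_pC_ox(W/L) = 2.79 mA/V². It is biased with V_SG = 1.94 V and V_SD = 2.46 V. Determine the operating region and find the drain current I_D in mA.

V_ov = V_SG − |V_th| = 1.94 − 1.17 = 0.77 V.
Since V_SD = 2.46 V ≥ V_ov = 0.77 V, the device is in saturation.
I_D = ½ k_p V_ov² = 0.5 × 2.79 × 0.77² = 0.827 mA.

Saturation; I_D = 0.827 mA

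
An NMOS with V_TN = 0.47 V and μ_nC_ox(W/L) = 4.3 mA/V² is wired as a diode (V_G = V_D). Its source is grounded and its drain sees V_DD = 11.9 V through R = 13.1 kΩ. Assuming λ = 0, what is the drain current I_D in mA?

I_D = 0.825 mA

With gate tied to drain, V_GS = V_DS ≥ V_GS − V_TN, so the device is in saturation.
KCL at the drain: ½ k_n (V_GS − V_TN)² = (V_DD − V_GS)/R.
Let x = V_GS − 0.47. Then 28.2 x² + x − 11.43 = 0, giving x = 0.62 V (positive root), so V_GS = 1.09 V.
I_D = (V_DD − V_GS)/R = (11.9 − 1.09) / 13.1 = 0.825 mA.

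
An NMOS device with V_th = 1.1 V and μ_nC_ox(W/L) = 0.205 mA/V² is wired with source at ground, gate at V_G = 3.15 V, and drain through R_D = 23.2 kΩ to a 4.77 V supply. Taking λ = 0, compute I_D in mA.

I_D = 0.184 mA

V_GS = V_G = 3.15 V, so V_ov = 3.15 − 1.1 = 2.05 V.
Assume saturation: I_D = ½ k_n V_ov² = 0.5 × 0.205 × 2.05² = 0.431 mA, giving V_DS = V_DD − I_D R_D = 4.77 − 0.431 × 23.2 = -5.22 V.
But -5.22 V < V_ov = 2.05 V, so the device is actually in triode.
In triode I_D = k_n[V_ov V_DS − ½ V_DS²] and I_D = (V_DD − V_DS)/R_D. Equating: 2.38 V_DS² − 10.75 V_DS + 4.77 = 0, giving V_DS = 0.499 V (the root below V_ov).
I_D = (4.77 − 0.499) / 23.2 = 0.184 mA.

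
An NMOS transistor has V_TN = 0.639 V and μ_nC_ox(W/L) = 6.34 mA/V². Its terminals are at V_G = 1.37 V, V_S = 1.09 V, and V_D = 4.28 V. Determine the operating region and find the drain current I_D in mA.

Cutoff; I_D = 0 mA

V_GS = V_G − V_S = 1.37 − 1.09 = 0.28 V; V_DS = V_D − V_S = 4.28 − 1.09 = 3.19 V.
V_GS = 0.28 V < V_TN = 0.639 V, so the transistor is in cutoff.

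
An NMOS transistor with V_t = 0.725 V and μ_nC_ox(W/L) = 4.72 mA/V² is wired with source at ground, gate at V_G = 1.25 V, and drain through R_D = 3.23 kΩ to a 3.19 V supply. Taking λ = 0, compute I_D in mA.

V_GS = V_G = 1.25 V, so V_ov = 1.25 − 0.725 = 0.525 V.
Assume saturation: I_D = ½ k_n V_ov² = 0.5 × 4.72 × 0.525² = 0.65 mA, giving V_DS = V_DD − I_D R_D = 3.19 − 0.65 × 3.23 = 1.09 V.
V_DS = 1.09 V ≥ V_ov = 0.525 V, confirming saturation.

I_D = 0.650 mA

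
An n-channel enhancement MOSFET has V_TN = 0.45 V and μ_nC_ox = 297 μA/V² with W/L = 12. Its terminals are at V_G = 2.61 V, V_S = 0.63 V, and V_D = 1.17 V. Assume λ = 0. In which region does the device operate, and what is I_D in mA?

V_GS = V_G − V_S = 2.61 − 0.63 = 1.98 V; V_DS = V_D − V_S = 1.17 − 0.63 = 0.54 V.
k_n = μ_nC_ox · (W/L) = 3.564 mA/V².
V_ov = V_GS − V_TN = 1.98 − 0.45 = 1.53 V.
Since V_DS = 0.54 V < V_ov = 1.53 V, the device is in the triode region.
I_D = k_n [V_ov · V_DS − ½ V_DS²] = 3.564 × [1.53 × 0.54 − 0.5 × 0.54²] = 2.42 mA.

Triode; I_D = 2.42 mA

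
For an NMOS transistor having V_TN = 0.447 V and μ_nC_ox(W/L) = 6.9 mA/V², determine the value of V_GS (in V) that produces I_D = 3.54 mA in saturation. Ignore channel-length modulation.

In saturation I_D = ½ k_n (V_GS − V_TN)², so V_GS − V_TN = √(2 I_D / k_n) = √(2 × 3.54 / 6.9) = 1.01 V.
V_GS = 0.447 + 1.01 = 1.46 V.

V_GS = 1.46 V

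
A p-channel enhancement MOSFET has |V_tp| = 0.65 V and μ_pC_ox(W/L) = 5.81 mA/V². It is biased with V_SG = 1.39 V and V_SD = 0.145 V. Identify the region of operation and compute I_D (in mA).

Triode; I_D = 0.562 mA

V_ov = V_SG − |V_tp| = 1.39 − 0.65 = 0.74 V.
Since V_SD = 0.145 V < V_ov = 0.74 V, the device is in the triode region.
I_D = k_p [V_ov · V_SD − ½ V_SD²] = 5.81 × [0.74 × 0.145 − 0.5 × 0.145²] = 0.562 mA.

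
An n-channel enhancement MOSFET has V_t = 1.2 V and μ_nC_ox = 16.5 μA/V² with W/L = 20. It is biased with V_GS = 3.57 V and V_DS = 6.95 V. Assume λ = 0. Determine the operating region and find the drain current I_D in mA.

Saturation; I_D = 0.927 mA

k_n = μ_nC_ox · (W/L) = 0.33 mA/V².
V_ov = V_GS − V_t = 3.57 − 1.2 = 2.37 V.
Since V_DS = 6.95 V ≥ V_ov = 2.37 V, the device is in saturation.
I_D = ½ k_n V_ov² = 0.5 × 0.33 × 2.37² = 0.927 mA.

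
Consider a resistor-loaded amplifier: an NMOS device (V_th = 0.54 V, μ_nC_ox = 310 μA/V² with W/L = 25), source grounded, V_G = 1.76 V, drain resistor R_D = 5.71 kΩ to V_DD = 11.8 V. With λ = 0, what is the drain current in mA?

I_D = 2.03 mA

V_GS = V_G = 1.76 V, so V_ov = 1.76 − 0.54 = 1.22 V.
k_n = μ_nC_ox · (W/L) = 7.75 mA/V².
Assume saturation: I_D = ½ k_n V_ov² = 0.5 × 7.75 × 1.22² = 5.77 mA, giving V_DS = V_DD − I_D R_D = 11.8 − 5.77 × 5.71 = -21.1 V.
But -21.1 V < V_ov = 1.22 V, so the device is actually in triode.
In triode I_D = k_n[V_ov V_DS − ½ V_DS²] and I_D = (V_DD − V_DS)/R_D. Equating: 22.1 V_DS² − 54.99 V_DS + 11.8 = 0, giving V_DS = 0.237 V (the root below V_ov).
I_D = (11.8 − 0.237) / 5.71 = 2.03 mA.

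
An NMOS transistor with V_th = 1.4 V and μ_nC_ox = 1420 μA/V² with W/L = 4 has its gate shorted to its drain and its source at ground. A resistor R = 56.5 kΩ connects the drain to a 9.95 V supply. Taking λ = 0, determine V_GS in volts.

V_GS = 1.63 V

With gate tied to drain, V_GS = V_DS ≥ V_GS − V_th, so the device is in saturation.
k_n = μ_nC_ox · (W/L) = 5.68 mA/V².
KCL at the drain: ½ k_n (V_GS − V_th)² = (V_DD − V_GS)/R.
Let x = V_GS − 1.4. Then 160 x² + x − 8.55 = 0, giving x = 0.228 V (positive root), so V_GS = 1.63 V.
I_D = (V_DD − V_GS)/R = (9.95 − 1.63) / 56.5 = 0.147 mA.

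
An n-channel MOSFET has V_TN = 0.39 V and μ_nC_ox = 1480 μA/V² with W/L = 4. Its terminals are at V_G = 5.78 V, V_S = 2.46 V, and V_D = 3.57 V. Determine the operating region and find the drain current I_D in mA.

V_GS = V_G − V_S = 5.78 − 2.46 = 3.32 V; V_DS = V_D − V_S = 3.57 − 2.46 = 1.11 V.
k_n = μ_nC_ox · (W/L) = 5.92 mA/V².
V_ov = V_GS − V_TN = 3.32 − 0.39 = 2.93 V.
Since V_DS = 1.11 V < V_ov = 2.93 V, the device is in the triode region.
I_D = k_n [V_ov · V_DS − ½ V_DS²] = 5.92 × [2.93 × 1.11 − 0.5 × 1.11²] = 15.6 mA.

Triode; I_D = 15.6 mA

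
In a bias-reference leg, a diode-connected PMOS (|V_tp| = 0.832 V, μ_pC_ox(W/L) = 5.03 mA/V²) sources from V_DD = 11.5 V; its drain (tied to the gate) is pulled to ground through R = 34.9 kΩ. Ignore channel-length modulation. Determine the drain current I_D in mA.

With gate tied to drain, V_SG = V_SD ≥ V_SG − |V_tp|, so the device is in saturation.
KCL at the drain: ½ k_p (V_SG − |V_tp|)² = (V_DD − V_SG)/R.
Let x = V_SG − 0.832. Then 87.8 x² + x − 10.67 = 0, giving x = 0.343 V (positive root), so V_SG = 1.17 V.
I_D = (V_DD − V_SG)/R = (11.5 − 1.17) / 34.9 = 0.296 mA.

I_D = 0.296 mA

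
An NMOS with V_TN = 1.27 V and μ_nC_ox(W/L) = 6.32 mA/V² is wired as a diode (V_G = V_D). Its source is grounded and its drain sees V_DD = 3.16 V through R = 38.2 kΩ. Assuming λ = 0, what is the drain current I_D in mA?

I_D = 0.0463 mA

With gate tied to drain, V_GS = V_DS ≥ V_GS − V_TN, so the device is in saturation.
KCL at the drain: ½ k_n (V_GS − V_TN)² = (V_DD − V_GS)/R.
Let x = V_GS − 1.27. Then 121 x² + x − 1.89 = 0, giving x = 0.121 V (positive root), so V_GS = 1.39 V.
I_D = (V_DD − V_GS)/R = (3.16 − 1.39) / 38.2 = 0.0463 mA.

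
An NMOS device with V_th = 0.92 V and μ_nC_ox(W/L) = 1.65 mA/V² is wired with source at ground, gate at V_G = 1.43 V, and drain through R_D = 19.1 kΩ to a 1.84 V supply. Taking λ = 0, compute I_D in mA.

I_D = 0.0900 mA

V_GS = V_G = 1.43 V, so V_ov = 1.43 − 0.92 = 0.51 V.
Assume saturation: I_D = ½ k_n V_ov² = 0.5 × 1.65 × 0.51² = 0.215 mA, giving V_DS = V_DD − I_D R_D = 1.84 − 0.215 × 19.1 = -2.26 V.
But -2.26 V < V_ov = 0.51 V, so the device is actually in triode.
In triode I_D = k_n[V_ov V_DS − ½ V_DS²] and I_D = (V_DD − V_DS)/R_D. Equating: 15.8 V_DS² − 17.07 V_DS + 1.84 = 0, giving V_DS = 0.121 V (the root below V_ov).
I_D = (1.84 − 0.121) / 19.1 = 0.09 mA.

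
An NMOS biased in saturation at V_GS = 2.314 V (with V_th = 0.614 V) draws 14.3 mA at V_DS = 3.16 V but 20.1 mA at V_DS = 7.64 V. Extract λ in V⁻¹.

With V_GS fixed, I_D ∝ (1 + λ V_DS) in saturation, so I_D2/I_D1 = (1 + λ V_DS2)/(1 + λ V_DS1).
20.1/14.3 = 1.406 = (1 + 7.64 λ)/(1 + 3.16 λ).
Solving: λ (I_D1 V_DS2 − I_D2 V_DS1) = I_D2 − I_D1, so λ = (20.1 − 14.3) / (14.3 × 7.64 − 20.1 × 3.16) = 5.8 / 45.7 = 0.127 V⁻¹.

λ = 0.127 V⁻¹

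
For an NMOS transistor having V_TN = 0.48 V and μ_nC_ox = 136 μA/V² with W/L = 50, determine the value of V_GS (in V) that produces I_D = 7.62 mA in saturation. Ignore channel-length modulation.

k_n = μ_nC_ox · (W/L) = 6.8 mA/V².
In saturation I_D = ½ k_n (V_GS − V_TN)², so V_GS − V_TN = √(2 I_D / k_n) = √(2 × 7.62 / 6.8) = 1.5 V.
V_GS = 0.48 + 1.5 = 1.98 V.

V_GS = 1.98 V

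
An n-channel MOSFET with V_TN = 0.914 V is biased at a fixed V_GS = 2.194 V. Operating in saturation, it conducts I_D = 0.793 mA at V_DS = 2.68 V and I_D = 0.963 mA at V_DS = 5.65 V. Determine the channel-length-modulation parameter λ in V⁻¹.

λ = 0.0895 V⁻¹

With V_GS fixed, I_D ∝ (1 + λ V_DS) in saturation, so I_D2/I_D1 = (1 + λ V_DS2)/(1 + λ V_DS1).
0.963/0.793 = 1.214 = (1 + 5.65 λ)/(1 + 2.68 λ).
Solving: λ (I_D1 V_DS2 − I_D2 V_DS1) = I_D2 − I_D1, so λ = (0.963 − 0.793) / (0.793 × 5.65 − 0.963 × 2.68) = 0.17 / 1.9 = 0.0895 V⁻¹.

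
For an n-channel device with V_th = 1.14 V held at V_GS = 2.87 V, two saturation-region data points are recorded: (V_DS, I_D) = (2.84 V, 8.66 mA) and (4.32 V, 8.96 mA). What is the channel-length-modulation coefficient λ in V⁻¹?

λ = 0.0251 V⁻¹

With V_GS fixed, I_D ∝ (1 + λ V_DS) in saturation, so I_D2/I_D1 = (1 + λ V_DS2)/(1 + λ V_DS1).
8.96/8.66 = 1.035 = (1 + 4.32 λ)/(1 + 2.84 λ).
Solving: λ (I_D1 V_DS2 − I_D2 V_DS1) = I_D2 − I_D1, so λ = (8.96 − 8.66) / (8.66 × 4.32 − 8.96 × 2.84) = 0.3 / 12 = 0.0251 V⁻¹.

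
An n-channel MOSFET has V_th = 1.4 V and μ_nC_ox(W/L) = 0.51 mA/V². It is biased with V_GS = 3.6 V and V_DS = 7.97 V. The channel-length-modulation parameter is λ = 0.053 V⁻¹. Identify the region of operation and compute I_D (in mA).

Saturation; I_D = 1.76 mA

V_ov = V_GS − V_th = 3.6 − 1.4 = 2.2 V.
Since V_DS = 7.97 V ≥ V_ov = 2.2 V, the device is in saturation.
I_D = ½ k_n V_ov² (1 + λ V_DS) = 0.5 × 0.51 × 2.2² × (1 + 0.053 × 7.97) = 1.76 mA.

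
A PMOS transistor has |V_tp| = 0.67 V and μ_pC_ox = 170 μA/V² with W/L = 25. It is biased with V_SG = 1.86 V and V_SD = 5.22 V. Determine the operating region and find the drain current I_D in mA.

Saturation; I_D = 3.01 mA

k_p = μ_pC_ox · (W/L) = 4.25 mA/V².
V_ov = V_SG − |V_tp| = 1.86 − 0.67 = 1.19 V.
Since V_SD = 5.22 V ≥ V_ov = 1.19 V, the device is in saturation.
I_D = ½ k_p V_ov² = 0.5 × 4.25 × 1.19² = 3.01 mA.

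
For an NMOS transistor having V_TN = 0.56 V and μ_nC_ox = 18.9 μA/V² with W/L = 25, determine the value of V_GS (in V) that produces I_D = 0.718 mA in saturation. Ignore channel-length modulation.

V_GS = 2.30 V

k_n = μ_nC_ox · (W/L) = 0.4725 mA/V².
In saturation I_D = ½ k_n (V_GS − V_TN)², so V_GS − V_TN = √(2 I_D / k_n) = √(2 × 0.718 / 0.4725) = 1.74 V.
V_GS = 0.56 + 1.74 = 2.3 V.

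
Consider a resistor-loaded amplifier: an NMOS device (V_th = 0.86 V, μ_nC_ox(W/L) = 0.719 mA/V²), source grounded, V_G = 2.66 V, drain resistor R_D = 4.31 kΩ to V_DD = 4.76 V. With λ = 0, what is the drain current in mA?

I_D = 0.890 mA

V_GS = V_G = 2.66 V, so V_ov = 2.66 − 0.86 = 1.8 V.
Assume saturation: I_D = ½ k_n V_ov² = 0.5 × 0.719 × 1.8² = 1.16 mA, giving V_DS = V_DD − I_D R_D = 4.76 − 1.16 × 4.31 = -0.26 V.
But -0.26 V < V_ov = 1.8 V, so the device is actually in triode.
In triode I_D = k_n[V_ov V_DS − ½ V_DS²] and I_D = (V_DD − V_DS)/R_D. Equating: 1.55 V_DS² − 6.578 V_DS + 4.76 = 0, giving V_DS = 0.925 V (the root below V_ov).
I_D = (4.76 − 0.925) / 4.31 = 0.89 mA.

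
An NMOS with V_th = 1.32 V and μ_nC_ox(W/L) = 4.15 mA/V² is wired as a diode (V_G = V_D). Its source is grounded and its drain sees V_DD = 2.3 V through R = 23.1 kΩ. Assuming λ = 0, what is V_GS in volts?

With gate tied to drain, V_GS = V_DS ≥ V_GS − V_th, so the device is in saturation.
KCL at the drain: ½ k_n (V_GS − V_th)² = (V_DD − V_GS)/R.
Let x = V_GS − 1.32. Then 47.9 x² + x − 0.98 = 0, giving x = 0.133 V (positive root), so V_GS = 1.45 V.
I_D = (V_DD − V_GS)/R = (2.3 − 1.45) / 23.1 = 0.0367 mA.

V_GS = 1.45 V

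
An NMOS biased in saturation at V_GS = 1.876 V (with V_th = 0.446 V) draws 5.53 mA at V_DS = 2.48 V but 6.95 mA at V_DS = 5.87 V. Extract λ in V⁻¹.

λ = 0.0933 V⁻¹

With V_GS fixed, I_D ∝ (1 + λ V_DS) in saturation, so I_D2/I_D1 = (1 + λ V_DS2)/(1 + λ V_DS1).
6.95/5.53 = 1.257 = (1 + 5.87 λ)/(1 + 2.48 λ).
Solving: λ (I_D1 V_DS2 − I_D2 V_DS1) = I_D2 − I_D1, so λ = (6.95 − 5.53) / (5.53 × 5.87 − 6.95 × 2.48) = 1.42 / 15.2 = 0.0933 V⁻¹.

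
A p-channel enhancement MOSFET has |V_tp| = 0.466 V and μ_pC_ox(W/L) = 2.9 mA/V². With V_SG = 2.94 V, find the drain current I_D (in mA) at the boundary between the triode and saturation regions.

I_D = 8.87 mA

At the boundary V_SD = V_ov = V_SG − |V_tp| = 2.94 − 0.466 = 2.47 V.
I_D = ½ k_p V_ov² = 0.5 × 2.9 × 2.47² = 8.87 mA.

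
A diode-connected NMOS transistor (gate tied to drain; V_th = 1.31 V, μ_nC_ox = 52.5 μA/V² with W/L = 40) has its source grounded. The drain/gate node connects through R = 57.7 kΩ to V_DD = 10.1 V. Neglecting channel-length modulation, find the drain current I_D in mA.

I_D = 0.146 mA

With gate tied to drain, V_GS = V_DS ≥ V_GS − V_th, so the device is in saturation.
k_n = μ_nC_ox · (W/L) = 2.1 mA/V².
KCL at the drain: ½ k_n (V_GS − V_th)² = (V_DD − V_GS)/R.
Let x = V_GS − 1.31. Then 60.6 x² + x − 8.79 = 0, giving x = 0.373 V (positive root), so V_GS = 1.68 V.
I_D = (V_DD − V_GS)/R = (10.1 − 1.68) / 57.7 = 0.146 mA.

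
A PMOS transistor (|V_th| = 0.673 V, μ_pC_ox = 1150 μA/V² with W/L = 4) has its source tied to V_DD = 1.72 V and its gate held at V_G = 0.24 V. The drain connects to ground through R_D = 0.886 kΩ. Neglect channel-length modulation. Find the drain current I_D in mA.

I_D = 1.33 mA

V_SG = V_DD − V_G = 1.72 − 0.24 = 1.48 V, so V_ov = 1.48 − 0.673 = 0.807 V.
k_p = μ_pC_ox · (W/L) = 4.6 mA/V².
Assume saturation: I_D = ½ k_p V_ov² = 0.5 × 4.6 × 0.807² = 1.5 mA, giving V_SD = V_DD − I_D R_D = 1.72 − 1.5 × 0.886 = 0.393 V.
But 0.393 V < V_ov = 0.807 V, so the device is actually in triode.
In triode I_D = k_p[V_ov V_SD − ½ V_SD²] and I_D = (V_DD − V_SD)/R_D. Equating: 2.04 V_SD² − 4.289 V_SD + 1.72 = 0, giving V_SD = 0.539 V (the root below V_ov).
I_D = (1.72 − 0.539) / 0.886 = 1.33 mA.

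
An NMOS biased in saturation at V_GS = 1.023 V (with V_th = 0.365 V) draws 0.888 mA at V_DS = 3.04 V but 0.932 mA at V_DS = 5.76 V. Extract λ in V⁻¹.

λ = 0.0193 V⁻¹

With V_GS fixed, I_D ∝ (1 + λ V_DS) in saturation, so I_D2/I_D1 = (1 + λ V_DS2)/(1 + λ V_DS1).
0.932/0.888 = 1.05 = (1 + 5.76 λ)/(1 + 3.04 λ).
Solving: λ (I_D1 V_DS2 − I_D2 V_DS1) = I_D2 − I_D1, so λ = (0.932 − 0.888) / (0.888 × 5.76 − 0.932 × 3.04) = 0.044 / 2.28 = 0.0193 V⁻¹.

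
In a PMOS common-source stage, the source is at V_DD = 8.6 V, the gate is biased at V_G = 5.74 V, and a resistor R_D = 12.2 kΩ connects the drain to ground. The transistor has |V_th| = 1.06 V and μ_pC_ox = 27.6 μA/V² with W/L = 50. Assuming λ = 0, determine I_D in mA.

I_D = 0.680 mA

V_SG = V_DD − V_G = 8.6 − 5.74 = 2.86 V, so V_ov = 2.86 − 1.06 = 1.8 V.
k_p = μ_pC_ox · (W/L) = 1.38 mA/V².
Assume saturation: I_D = ½ k_p V_ov² = 0.5 × 1.38 × 1.8² = 2.24 mA, giving V_SD = V_DD − I_D R_D = 8.6 − 2.24 × 12.2 = -18.7 V.
But -18.7 V < V_ov = 1.8 V, so the device is actually in triode.
In triode I_D = k_p[V_ov V_SD − ½ V_SD²] and I_D = (V_DD − V_SD)/R_D. Equating: 8.42 V_SD² − 31.3 V_SD + 8.6 = 0, giving V_SD = 0.299 V (the root below V_ov).
I_D = (8.6 − 0.299) / 12.2 = 0.68 mA.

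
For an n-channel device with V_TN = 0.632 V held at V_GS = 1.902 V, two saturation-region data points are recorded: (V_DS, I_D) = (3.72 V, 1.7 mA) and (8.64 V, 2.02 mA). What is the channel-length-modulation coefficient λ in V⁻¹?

λ = 0.0446 V⁻¹

With V_GS fixed, I_D ∝ (1 + λ V_DS) in saturation, so I_D2/I_D1 = (1 + λ V_DS2)/(1 + λ V_DS1).
2.02/1.7 = 1.188 = (1 + 8.64 λ)/(1 + 3.72 λ).
Solving: λ (I_D1 V_DS2 − I_D2 V_DS1) = I_D2 − I_D1, so λ = (2.02 − 1.7) / (1.7 × 8.64 − 2.02 × 3.72) = 0.32 / 7.17 = 0.0446 V⁻¹.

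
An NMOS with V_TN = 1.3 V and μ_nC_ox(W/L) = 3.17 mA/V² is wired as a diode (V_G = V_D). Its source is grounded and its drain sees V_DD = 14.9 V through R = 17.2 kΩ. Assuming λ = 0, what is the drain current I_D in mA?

With gate tied to drain, V_GS = V_DS ≥ V_GS − V_TN, so the device is in saturation.
KCL at the drain: ½ k_n (V_GS − V_TN)² = (V_DD − V_GS)/R.
Let x = V_GS − 1.3. Then 27.3 x² + x − 13.6 = 0, giving x = 0.688 V (positive root), so V_GS = 1.99 V.
I_D = (V_DD − V_GS)/R = (14.9 − 1.99) / 17.2 = 0.751 mA.

I_D = 0.751 mA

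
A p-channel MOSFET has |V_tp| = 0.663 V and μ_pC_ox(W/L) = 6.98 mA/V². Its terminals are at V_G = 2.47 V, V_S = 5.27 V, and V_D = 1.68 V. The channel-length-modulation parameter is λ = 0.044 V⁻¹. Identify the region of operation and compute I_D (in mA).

V_SG = V_S − V_G = 5.27 − 2.47 = 2.8 V; V_SD = V_S − V_D = 5.27 − 1.68 = 3.59 V.
V_ov = V_SG − |V_tp| = 2.8 − 0.663 = 2.14 V.
Since V_SD = 3.59 V ≥ V_ov = 2.14 V, the device is in saturation.
I_D = ½ k_p V_ov² (1 + λ V_SD) = 0.5 × 6.98 × 2.14² × (1 + 0.044 × 3.59) = 18.5 mA.

Saturation; I_D = 18.5 mA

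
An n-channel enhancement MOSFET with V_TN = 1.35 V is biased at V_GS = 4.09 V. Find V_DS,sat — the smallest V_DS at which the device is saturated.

The boundary between triode and saturation is V_DS = V_GS − V_TN = V_ov.
V_ov = 4.09 − 1.35 = 2.74 V.

V_DS,sat = 2.74 V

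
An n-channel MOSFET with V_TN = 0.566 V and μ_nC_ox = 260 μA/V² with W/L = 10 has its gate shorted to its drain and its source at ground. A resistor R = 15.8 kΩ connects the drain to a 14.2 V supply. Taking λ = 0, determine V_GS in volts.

V_GS = 1.36 V

With gate tied to drain, V_GS = V_DS ≥ V_GS − V_TN, so the device is in saturation.
k_n = μ_nC_ox · (W/L) = 2.6 mA/V².
KCL at the drain: ½ k_n (V_GS − V_TN)² = (V_DD − V_GS)/R.
Let x = V_GS − 0.566. Then 20.5 x² + x − 13.63 = 0, giving x = 0.791 V (positive root), so V_GS = 1.36 V.
I_D = (V_DD − V_GS)/R = (14.2 − 1.36) / 15.8 = 0.813 mA.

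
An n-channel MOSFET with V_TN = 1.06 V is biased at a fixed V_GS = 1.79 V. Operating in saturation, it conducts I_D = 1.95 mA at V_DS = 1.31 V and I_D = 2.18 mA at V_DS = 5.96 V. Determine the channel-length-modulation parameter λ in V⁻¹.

λ = 0.0262 V⁻¹

With V_GS fixed, I_D ∝ (1 + λ V_DS) in saturation, so I_D2/I_D1 = (1 + λ V_DS2)/(1 + λ V_DS1).
2.18/1.95 = 1.118 = (1 + 5.96 λ)/(1 + 1.31 λ).
Solving: λ (I_D1 V_DS2 − I_D2 V_DS1) = I_D2 − I_D1, so λ = (2.18 − 1.95) / (1.95 × 5.96 − 2.18 × 1.31) = 0.23 / 8.77 = 0.0262 V⁻¹.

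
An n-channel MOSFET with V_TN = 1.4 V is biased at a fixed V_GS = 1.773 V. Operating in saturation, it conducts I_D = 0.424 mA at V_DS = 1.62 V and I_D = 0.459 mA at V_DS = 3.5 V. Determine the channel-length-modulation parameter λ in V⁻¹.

With V_GS fixed, I_D ∝ (1 + λ V_DS) in saturation, so I_D2/I_D1 = (1 + λ V_DS2)/(1 + λ V_DS1).
0.459/0.424 = 1.083 = (1 + 3.5 λ)/(1 + 1.62 λ).
Solving: λ (I_D1 V_DS2 − I_D2 V_DS1) = I_D2 − I_D1, so λ = (0.459 − 0.424) / (0.424 × 3.5 − 0.459 × 1.62) = 0.035 / 0.74 = 0.0473 V⁻¹.

λ = 0.0473 V⁻¹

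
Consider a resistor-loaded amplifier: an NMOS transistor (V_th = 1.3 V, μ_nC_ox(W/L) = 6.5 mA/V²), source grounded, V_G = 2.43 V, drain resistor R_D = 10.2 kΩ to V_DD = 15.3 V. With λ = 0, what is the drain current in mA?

I_D = 1.48 mA

V_GS = V_G = 2.43 V, so V_ov = 2.43 − 1.3 = 1.13 V.
Assume saturation: I_D = ½ k_n V_ov² = 0.5 × 6.5 × 1.13² = 4.15 mA, giving V_DS = V_DD − I_D R_D = 15.3 − 4.15 × 10.2 = -27 V.
But -27 V < V_ov = 1.13 V, so the device is actually in triode.
In triode I_D = k_n[V_ov V_DS − ½ V_DS²] and I_D = (V_DD − V_DS)/R_D. Equating: 33.1 V_DS² − 75.92 V_DS + 15.3 = 0, giving V_DS = 0.223 V (the root below V_ov).
I_D = (15.3 − 0.223) / 10.2 = 1.48 mA.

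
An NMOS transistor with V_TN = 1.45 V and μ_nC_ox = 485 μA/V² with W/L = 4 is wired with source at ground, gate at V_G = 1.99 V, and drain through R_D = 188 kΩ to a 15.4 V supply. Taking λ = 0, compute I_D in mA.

I_D = 0.0815 mA

V_GS = V_G = 1.99 V, so V_ov = 1.99 − 1.45 = 0.54 V.
k_n = μ_nC_ox · (W/L) = 1.94 mA/V².
Assume saturation: I_D = ½ k_n V_ov² = 0.5 × 1.94 × 0.54² = 0.283 mA, giving V_DS = V_DD − I_D R_D = 15.4 − 0.283 × 188 = -37.8 V.
But -37.8 V < V_ov = 0.54 V, so the device is actually in triode.
In triode I_D = k_n[V_ov V_DS − ½ V_DS²] and I_D = (V_DD − V_DS)/R_D. Equating: 182 V_DS² − 197.9 V_DS + 15.4 = 0, giving V_DS = 0.0844 V (the root below V_ov).
I_D = (15.4 − 0.0844) / 188 = 0.0815 mA.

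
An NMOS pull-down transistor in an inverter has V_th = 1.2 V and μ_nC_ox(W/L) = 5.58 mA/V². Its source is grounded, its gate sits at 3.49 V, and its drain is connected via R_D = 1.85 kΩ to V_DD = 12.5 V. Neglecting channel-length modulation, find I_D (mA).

I_D = 6.44 mA

V_GS = V_G = 3.49 V, so V_ov = 3.49 − 1.2 = 2.29 V.
Assume saturation: I_D = ½ k_n V_ov² = 0.5 × 5.58 × 2.29² = 14.6 mA, giving V_DS = V_DD − I_D R_D = 12.5 − 14.6 × 1.85 = -14.6 V.
But -14.6 V < V_ov = 2.29 V, so the device is actually in triode.
In triode I_D = k_n[V_ov V_DS − ½ V_DS²] and I_D = (V_DD − V_DS)/R_D. Equating: 5.16 V_DS² − 24.64 V_DS + 12.5 = 0, giving V_DS = 0.577 V (the root below V_ov).
I_D = (12.5 − 0.577) / 1.85 = 6.44 mA.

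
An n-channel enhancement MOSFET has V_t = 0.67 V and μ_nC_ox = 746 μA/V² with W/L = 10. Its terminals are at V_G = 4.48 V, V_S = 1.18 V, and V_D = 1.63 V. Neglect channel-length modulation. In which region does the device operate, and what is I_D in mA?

Triode; I_D = 8.07 mA

V_GS = V_G − V_S = 4.48 − 1.18 = 3.3 V; V_DS = V_D − V_S = 1.63 − 1.18 = 0.45 V.
k_n = μ_nC_ox · (W/L) = 7.46 mA/V².
V_ov = V_GS − V_t = 3.3 − 0.67 = 2.63 V.
Since V_DS = 0.45 V < V_ov = 2.63 V, the device is in the triode region.
I_D = k_n [V_ov · V_DS − ½ V_DS²] = 7.46 × [2.63 × 0.45 − 0.5 × 0.45²] = 8.07 mA.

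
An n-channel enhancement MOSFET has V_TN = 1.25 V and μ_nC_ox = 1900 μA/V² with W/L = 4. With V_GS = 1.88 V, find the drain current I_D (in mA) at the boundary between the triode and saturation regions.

I_D = 1.51 mA

At the boundary V_DS = V_ov = V_GS − V_TN = 1.88 − 1.25 = 0.63 V.
k_n = μ_nC_ox · (W/L) = 7.6 mA/V².
I_D = ½ k_n V_ov² = 0.5 × 7.6 × 0.63² = 1.51 mA.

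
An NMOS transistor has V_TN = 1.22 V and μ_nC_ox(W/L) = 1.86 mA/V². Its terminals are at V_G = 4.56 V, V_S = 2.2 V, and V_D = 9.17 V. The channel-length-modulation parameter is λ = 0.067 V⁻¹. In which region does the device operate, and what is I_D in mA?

Saturation; I_D = 1.77 mA

V_GS = V_G − V_S = 4.56 − 2.2 = 2.36 V; V_DS = V_D − V_S = 9.17 − 2.2 = 6.97 V.
V_ov = V_GS − V_TN = 2.36 − 1.22 = 1.14 V.
Since V_DS = 6.97 V ≥ V_ov = 1.14 V, the device is in saturation.
I_D = ½ k_n V_ov² (1 + λ V_DS) = 0.5 × 1.86 × 1.14² × (1 + 0.067 × 6.97) = 1.77 mA.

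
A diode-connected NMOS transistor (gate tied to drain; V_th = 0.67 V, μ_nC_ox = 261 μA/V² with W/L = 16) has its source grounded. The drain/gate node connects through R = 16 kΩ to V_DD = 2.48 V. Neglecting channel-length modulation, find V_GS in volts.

With gate tied to drain, V_GS = V_DS ≥ V_GS − V_th, so the device is in saturation.
k_n = μ_nC_ox · (W/L) = 4.176 mA/V².
KCL at the drain: ½ k_n (V_GS − V_th)² = (V_DD − V_GS)/R.
Let x = V_GS − 0.67. Then 33.4 x² + x − 1.81 = 0, giving x = 0.218 V (positive root), so V_GS = 0.888 V.
I_D = (V_DD − V_GS)/R = (2.48 − 0.888) / 16 = 0.0995 mA.

V_GS = 0.888 V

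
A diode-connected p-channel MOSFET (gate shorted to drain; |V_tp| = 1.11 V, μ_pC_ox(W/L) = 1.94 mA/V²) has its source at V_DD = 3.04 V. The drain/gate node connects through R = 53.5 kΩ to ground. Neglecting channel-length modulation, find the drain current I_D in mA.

With gate tied to drain, V_SG = V_SD ≥ V_SG − |V_tp|, so the device is in saturation.
KCL at the drain: ½ k_p (V_SG − |V_tp|)² = (V_DD − V_SG)/R.
Let x = V_SG − 1.11. Then 51.9 x² + x − 1.93 = 0, giving x = 0.183 V (positive root), so V_SG = 1.29 V.
I_D = (V_DD − V_SG)/R = (3.04 − 1.29) / 53.5 = 0.0326 mA.

I_D = 0.0326 mA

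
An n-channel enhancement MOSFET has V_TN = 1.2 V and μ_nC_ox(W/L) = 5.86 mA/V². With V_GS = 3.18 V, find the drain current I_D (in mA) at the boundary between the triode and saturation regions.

At the boundary V_DS = V_ov = V_GS − V_TN = 3.18 − 1.2 = 1.98 V.
I_D = ½ k_n V_ov² = 0.5 × 5.86 × 1.98² = 11.5 mA.

I_D = 11.5 mA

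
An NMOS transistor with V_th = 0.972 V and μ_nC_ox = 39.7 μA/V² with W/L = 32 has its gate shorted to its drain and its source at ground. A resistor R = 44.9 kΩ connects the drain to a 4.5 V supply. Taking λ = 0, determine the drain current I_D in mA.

I_D = 0.0711 mA

With gate tied to drain, V_GS = V_DS ≥ V_GS − V_th, so the device is in saturation.
k_n = μ_nC_ox · (W/L) = 1.27 mA/V².
KCL at the drain: ½ k_n (V_GS − V_th)² = (V_DD − V_GS)/R.
Let x = V_GS − 0.972. Then 28.5 x² + x − 3.528 = 0, giving x = 0.335 V (positive root), so V_GS = 1.31 V.
I_D = (V_DD − V_GS)/R = (4.5 − 1.31) / 44.9 = 0.0711 mA.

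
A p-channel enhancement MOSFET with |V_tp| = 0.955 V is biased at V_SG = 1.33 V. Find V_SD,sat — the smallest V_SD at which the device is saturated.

The boundary between triode and saturation is V_SD = V_SG − |V_tp| = V_ov.
V_ov = 1.33 − 0.955 = 0.375 V.

V_SD,sat = 0.375 V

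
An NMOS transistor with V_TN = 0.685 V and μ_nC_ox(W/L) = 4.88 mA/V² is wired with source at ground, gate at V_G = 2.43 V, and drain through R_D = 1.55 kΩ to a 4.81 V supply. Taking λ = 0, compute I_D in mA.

I_D = 2.86 mA

V_GS = V_G = 2.43 V, so V_ov = 2.43 − 0.685 = 1.75 V.
Assume saturation: I_D = ½ k_n V_ov² = 0.5 × 4.88 × 1.75² = 7.43 mA, giving V_DS = V_DD − I_D R_D = 4.81 − 7.43 × 1.55 = -6.71 V.
But -6.71 V < V_ov = 1.75 V, so the device is actually in triode.
In triode I_D = k_n[V_ov V_DS − ½ V_DS²] and I_D = (V_DD − V_DS)/R_D. Equating: 3.78 V_DS² − 14.2 V_DS + 4.81 = 0, giving V_DS = 0.377 V (the root below V_ov).
I_D = (4.81 − 0.377) / 1.55 = 2.86 mA.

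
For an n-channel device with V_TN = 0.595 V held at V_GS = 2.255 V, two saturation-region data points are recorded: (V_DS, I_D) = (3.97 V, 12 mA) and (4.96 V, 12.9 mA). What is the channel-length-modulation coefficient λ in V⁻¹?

With V_GS fixed, I_D ∝ (1 + λ V_DS) in saturation, so I_D2/I_D1 = (1 + λ V_DS2)/(1 + λ V_DS1).
12.9/12 = 1.075 = (1 + 4.96 λ)/(1 + 3.97 λ).
Solving: λ (I_D1 V_DS2 − I_D2 V_DS1) = I_D2 − I_D1, so λ = (12.9 − 12) / (12 × 4.96 − 12.9 × 3.97) = 0.9 / 8.31 = 0.108 V⁻¹.

λ = 0.108 V⁻¹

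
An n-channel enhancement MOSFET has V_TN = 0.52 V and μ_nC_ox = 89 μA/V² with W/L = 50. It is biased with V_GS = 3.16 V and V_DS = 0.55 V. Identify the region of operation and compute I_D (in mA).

k_n = μ_nC_ox · (W/L) = 4.45 mA/V².
V_ov = V_GS − V_TN = 3.16 − 0.52 = 2.64 V.
Since V_DS = 0.55 V < V_ov = 2.64 V, the device is in the triode region.
I_D = k_n [V_ov · V_DS − ½ V_DS²] = 4.45 × [2.64 × 0.55 − 0.5 × 0.55²] = 5.79 mA.

Triode; I_D = 5.79 mA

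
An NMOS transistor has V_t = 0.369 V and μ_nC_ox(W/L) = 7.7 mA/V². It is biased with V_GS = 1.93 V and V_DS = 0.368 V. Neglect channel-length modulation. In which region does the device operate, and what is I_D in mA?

V_ov = V_GS − V_t = 1.93 − 0.369 = 1.56 V.
Since V_DS = 0.368 V < V_ov = 1.56 V, the device is in the triode region.
I_D = k_n [V_ov · V_DS − ½ V_DS²] = 7.7 × [1.56 × 0.368 − 0.5 × 0.368²] = 3.9 mA.

Triode; I_D = 3.90 mA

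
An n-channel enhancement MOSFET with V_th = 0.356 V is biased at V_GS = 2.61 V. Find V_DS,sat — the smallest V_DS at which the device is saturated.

The boundary between triode and saturation is V_DS = V_GS − V_th = V_ov.
V_ov = 2.61 − 0.356 = 2.25 V.

V_DS,sat = 2.25 V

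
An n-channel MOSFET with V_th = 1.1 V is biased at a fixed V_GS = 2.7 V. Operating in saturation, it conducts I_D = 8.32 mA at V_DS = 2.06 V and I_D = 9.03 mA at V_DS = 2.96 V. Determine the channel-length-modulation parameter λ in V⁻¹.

λ = 0.118 V⁻¹

With V_GS fixed, I_D ∝ (1 + λ V_DS) in saturation, so I_D2/I_D1 = (1 + λ V_DS2)/(1 + λ V_DS1).
9.03/8.32 = 1.085 = (1 + 2.96 λ)/(1 + 2.06 λ).
Solving: λ (I_D1 V_DS2 − I_D2 V_DS1) = I_D2 − I_D1, so λ = (9.03 − 8.32) / (8.32 × 2.96 − 9.03 × 2.06) = 0.71 / 6.03 = 0.118 V⁻¹.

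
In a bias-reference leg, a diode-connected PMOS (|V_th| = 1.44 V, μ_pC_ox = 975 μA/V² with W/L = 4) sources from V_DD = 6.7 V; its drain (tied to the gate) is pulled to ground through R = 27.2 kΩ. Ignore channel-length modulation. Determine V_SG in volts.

With gate tied to drain, V_SG = V_SD ≥ V_SG − |V_th|, so the device is in saturation.
k_p = μ_pC_ox · (W/L) = 3.9 mA/V².
KCL at the drain: ½ k_p (V_SG − |V_th|)² = (V_DD − V_SG)/R.
Let x = V_SG − 1.44. Then 53 x² + x − 5.26 = 0, giving x = 0.306 V (positive root), so V_SG = 1.75 V.
I_D = (V_DD − V_SG)/R = (6.7 − 1.75) / 27.2 = 0.182 mA.

V_SG = 1.75 V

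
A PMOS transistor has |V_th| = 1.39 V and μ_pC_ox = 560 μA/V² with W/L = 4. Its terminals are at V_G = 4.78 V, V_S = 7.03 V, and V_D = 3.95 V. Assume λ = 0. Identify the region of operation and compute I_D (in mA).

Saturation; I_D = 0.828 mA

V_SG = V_S − V_G = 7.03 − 4.78 = 2.25 V; V_SD = V_S − V_D = 7.03 − 3.95 = 3.08 V.
k_p = μ_pC_ox · (W/L) = 2.24 mA/V².
V_ov = V_SG − |V_th| = 2.25 − 1.39 = 0.86 V.
Since V_SD = 3.08 V ≥ V_ov = 0.86 V, the device is in saturation.
I_D = ½ k_p V_ov² = 0.5 × 2.24 × 0.86² = 0.828 mA.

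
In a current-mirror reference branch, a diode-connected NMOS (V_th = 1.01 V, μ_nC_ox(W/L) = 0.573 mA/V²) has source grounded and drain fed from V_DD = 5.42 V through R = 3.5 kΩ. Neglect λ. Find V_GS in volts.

With gate tied to drain, V_GS = V_DS ≥ V_GS − V_th, so the device is in saturation.
KCL at the drain: ½ k_n (V_GS − V_th)² = (V_DD − V_GS)/R.
Let x = V_GS − 1.01. Then 1 x² + x − 4.41 = 0, giving x = 1.66 V (positive root), so V_GS = 2.67 V.
I_D = (V_DD − V_GS)/R = (5.42 − 2.67) / 3.5 = 0.787 mA.

V_GS = 2.67 V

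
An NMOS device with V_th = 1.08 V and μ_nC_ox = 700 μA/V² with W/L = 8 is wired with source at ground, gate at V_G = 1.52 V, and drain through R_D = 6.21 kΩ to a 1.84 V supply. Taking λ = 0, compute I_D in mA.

V_GS = V_G = 1.52 V, so V_ov = 1.52 − 1.08 = 0.44 V.
k_n = μ_nC_ox · (W/L) = 5.6 mA/V².
Assume saturation: I_D = ½ k_n V_ov² = 0.5 × 5.6 × 0.44² = 0.542 mA, giving V_DS = V_DD − I_D R_D = 1.84 − 0.542 × 6.21 = -1.53 V.
But -1.53 V < V_ov = 0.44 V, so the device is actually in triode.
In triode I_D = k_n[V_ov V_DS − ½ V_DS²] and I_D = (V_DD − V_DS)/R_D. Equating: 17.4 V_DS² − 16.3 V_DS + 1.84 = 0, giving V_DS = 0.131 V (the root below V_ov).
I_D = (1.84 − 0.131) / 6.21 = 0.275 mA.

I_D = 0.275 mA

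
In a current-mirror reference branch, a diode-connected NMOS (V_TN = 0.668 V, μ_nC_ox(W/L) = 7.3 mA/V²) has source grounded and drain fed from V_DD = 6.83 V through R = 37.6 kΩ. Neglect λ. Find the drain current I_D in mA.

With gate tied to drain, V_GS = V_DS ≥ V_GS − V_TN, so the device is in saturation.
KCL at the drain: ½ k_n (V_GS − V_TN)² = (V_DD − V_GS)/R.
Let x = V_GS − 0.668. Then 137 x² + x − 6.162 = 0, giving x = 0.208 V (positive root), so V_GS = 0.876 V.
I_D = (V_DD − V_GS)/R = (6.83 − 0.876) / 37.6 = 0.158 mA.

I_D = 0.158 mA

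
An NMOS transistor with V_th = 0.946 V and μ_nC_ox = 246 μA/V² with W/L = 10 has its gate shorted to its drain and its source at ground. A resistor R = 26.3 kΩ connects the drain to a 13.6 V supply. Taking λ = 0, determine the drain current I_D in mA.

With gate tied to drain, V_GS = V_DS ≥ V_GS − V_th, so the device is in saturation.
k_n = μ_nC_ox · (W/L) = 2.46 mA/V².
KCL at the drain: ½ k_n (V_GS − V_th)² = (V_DD − V_GS)/R.
Let x = V_GS − 0.946. Then 32.3 x² + x − 12.65 = 0, giving x = 0.61 V (positive root), so V_GS = 1.56 V.
I_D = (V_DD − V_GS)/R = (13.6 − 1.56) / 26.3 = 0.458 mA.

I_D = 0.458 mA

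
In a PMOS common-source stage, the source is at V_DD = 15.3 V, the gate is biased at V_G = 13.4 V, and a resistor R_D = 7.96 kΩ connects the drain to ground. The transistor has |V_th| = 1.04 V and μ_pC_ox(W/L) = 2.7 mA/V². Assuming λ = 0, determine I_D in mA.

V_SG = V_DD − V_G = 15.3 − 13.4 = 1.9 V, so V_ov = 1.9 − 1.04 = 0.86 V.
Assume saturation: I_D = ½ k_p V_ov² = 0.5 × 2.7 × 0.86² = 0.998 mA, giving V_SD = V_DD − I_D R_D = 15.3 − 0.998 × 7.96 = 7.35 V.
V_SD = 7.35 V ≥ V_ov = 0.86 V, confirming saturation.

I_D = 0.998 mA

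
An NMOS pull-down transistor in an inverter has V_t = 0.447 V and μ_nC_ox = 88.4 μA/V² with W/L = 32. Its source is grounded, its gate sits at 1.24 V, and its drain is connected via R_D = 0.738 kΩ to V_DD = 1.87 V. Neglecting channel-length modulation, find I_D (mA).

I_D = 0.889 mA

V_GS = V_G = 1.24 V, so V_ov = 1.24 − 0.447 = 0.793 V.
k_n = μ_nC_ox · (W/L) = 2.829 mA/V².
Assume saturation: I_D = ½ k_n V_ov² = 0.5 × 2.829 × 0.793² = 0.889 mA, giving V_DS = V_DD − I_D R_D = 1.87 − 0.889 × 0.738 = 1.21 V.
V_DS = 1.21 V ≥ V_ov = 0.793 V, confirming saturation.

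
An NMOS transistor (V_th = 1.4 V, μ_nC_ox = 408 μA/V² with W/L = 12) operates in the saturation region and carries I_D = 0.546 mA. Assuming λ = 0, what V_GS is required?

k_n = μ_nC_ox · (W/L) = 4.896 mA/V².
In saturation I_D = ½ k_n (V_GS − V_th)², so V_GS − V_th = √(2 I_D / k_n) = √(2 × 0.546 / 4.896) = 0.472 V.
V_GS = 1.4 + 0.472 = 1.87 V.

V_GS = 1.87 V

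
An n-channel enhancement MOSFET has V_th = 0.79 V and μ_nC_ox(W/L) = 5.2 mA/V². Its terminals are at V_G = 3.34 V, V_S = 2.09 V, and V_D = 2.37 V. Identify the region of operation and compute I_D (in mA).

V_GS = V_G − V_S = 3.34 − 2.09 = 1.25 V; V_DS = V_D − V_S = 2.37 − 2.09 = 0.28 V.
V_ov = V_GS − V_th = 1.25 − 0.79 = 0.46 V.
Since V_DS = 0.28 V < V_ov = 0.46 V, the device is in the triode region.
I_D = k_n [V_ov · V_DS − ½ V_DS²] = 5.2 × [0.46 × 0.28 − 0.5 × 0.28²] = 0.466 mA.

Triode; I_D = 0.466 mA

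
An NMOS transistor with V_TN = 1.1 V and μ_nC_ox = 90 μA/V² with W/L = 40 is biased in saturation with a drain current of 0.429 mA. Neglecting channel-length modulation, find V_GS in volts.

V_GS = 1.59 V

k_n = μ_nC_ox · (W/L) = 3.6 mA/V².
In saturation I_D = ½ k_n (V_GS − V_TN)², so V_GS − V_TN = √(2 I_D / k_n) = √(2 × 0.429 / 3.6) = 0.488 V.
V_GS = 1.1 + 0.488 = 1.59 V.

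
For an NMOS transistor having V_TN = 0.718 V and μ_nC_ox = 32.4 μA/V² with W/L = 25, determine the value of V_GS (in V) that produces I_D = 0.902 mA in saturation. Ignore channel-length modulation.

V_GS = 2.21 V

k_n = μ_nC_ox · (W/L) = 0.81 mA/V².
In saturation I_D = ½ k_n (V_GS − V_TN)², so V_GS − V_TN = √(2 I_D / k_n) = √(2 × 0.902 / 0.81) = 1.49 V.
V_GS = 0.718 + 1.49 = 2.21 V.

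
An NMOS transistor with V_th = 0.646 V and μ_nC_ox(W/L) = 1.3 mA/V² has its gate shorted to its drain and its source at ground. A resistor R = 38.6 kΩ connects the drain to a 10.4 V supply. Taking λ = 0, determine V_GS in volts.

With gate tied to drain, V_GS = V_DS ≥ V_GS − V_th, so the device is in saturation.
KCL at the drain: ½ k_n (V_GS − V_th)² = (V_DD − V_GS)/R.
Let x = V_GS − 0.646. Then 25.1 x² + x − 9.754 = 0, giving x = 0.604 V (positive root), so V_GS = 1.25 V.
I_D = (V_DD − V_GS)/R = (10.4 − 1.25) / 38.6 = 0.237 mA.

V_GS = 1.25 V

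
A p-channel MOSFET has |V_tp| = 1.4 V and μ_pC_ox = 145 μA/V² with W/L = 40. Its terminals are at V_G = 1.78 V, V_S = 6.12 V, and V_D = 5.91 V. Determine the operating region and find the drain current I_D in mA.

V_SG = V_S − V_G = 6.12 − 1.78 = 4.34 V; V_SD = V_S − V_D = 6.12 − 5.91 = 0.21 V.
k_p = μ_pC_ox · (W/L) = 5.8 mA/V².
V_ov = V_SG − |V_tp| = 4.34 − 1.4 = 2.94 V.
Since V_SD = 0.21 V < V_ov = 2.94 V, the device is in the triode region.
I_D = k_p [V_ov · V_SD − ½ V_SD²] = 5.8 × [2.94 × 0.21 − 0.5 × 0.21²] = 3.45 mA.

Triode; I_D = 3.45 mA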